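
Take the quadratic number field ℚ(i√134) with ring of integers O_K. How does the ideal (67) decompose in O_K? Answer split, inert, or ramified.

-134 mod 4 = 2, hence disc K = 4·(-134) = -536 and O_K = ℤ[√-134].
Ramification test: 67 | -536. The prime 67 ramifies in K.

67 is ramified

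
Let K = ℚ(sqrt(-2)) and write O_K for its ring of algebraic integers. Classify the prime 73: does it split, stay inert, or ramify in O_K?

-2 mod 4 = 2, hence disc K = 4·(-2) = -8 and O_K = ℤ[√-2].
disc(K) = -8 is not divisible by 73; 73 is unramified.
Legendre symbol by Euler's criterion: (-2/73) ≡ (-2)^36 ≡ 1 (mod 73), i.e. (-2/73) = 1.
d is a quadratic residue mod p, hence 73 splits in O_K.

split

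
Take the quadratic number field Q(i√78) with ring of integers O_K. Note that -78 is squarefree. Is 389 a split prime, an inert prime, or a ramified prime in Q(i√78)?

p splits

d = -78 ≡ 2 (mod 4), so O_K = ℤ[√-78] and disc(K) = 4d = -312.
Since gcd(389, -312) = 1 the prime 389 does not ramify.
Euler's criterion: (-78)^194 mod 389 = 1. Thus (-78|389) = 1.
(-78/389) = 1, so 389 splits.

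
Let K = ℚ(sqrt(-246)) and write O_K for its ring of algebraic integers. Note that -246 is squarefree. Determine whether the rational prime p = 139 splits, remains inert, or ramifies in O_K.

p is inert

d = -246 ≡ 2 (mod 4), so O_K = ℤ[√-246] and disc(K) = 4d = -984.
139 ∤ -984, so 139 is unramified.
Legendre symbol by Euler's criterion: (-246/139) ≡ (-246)^69 ≡ 138 (mod 139), i.e. (-246/139) = -1.
Legendre symbol -1 ⇒ 139 is inert.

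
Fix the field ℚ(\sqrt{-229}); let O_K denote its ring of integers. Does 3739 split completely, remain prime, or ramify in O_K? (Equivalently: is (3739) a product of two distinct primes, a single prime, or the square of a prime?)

-229 mod 4 = 3, hence disc K = 4·(-229) = -916 and O_K = ℤ[√-229].
3739 ∤ -916, so 3739 is unramified.
(-229/3739) = 3510^1869 mod 3739 = 3738, giving Legendre symbol -1.
d is a non-residue mod p, hence 3739 remains inert in O_K.

p is inert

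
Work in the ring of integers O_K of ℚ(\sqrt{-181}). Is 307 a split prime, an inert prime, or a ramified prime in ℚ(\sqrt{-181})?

Since -181 ≢ 1 mod 4, the ring of integers is ℤ[√-181] with discriminant 4·(-181) = -724.
disc(K) = -724 is not divisible by 307; 307 is unramified.
Euler's criterion: (-181)^153 mod 307 = 306. Thus (-181|307) = -1.
d is a non-residue mod p, hence 307 remains inert in O_K.

307 remains inert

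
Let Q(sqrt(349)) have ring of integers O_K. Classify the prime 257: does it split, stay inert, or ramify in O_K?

349 mod 4 = 1, hence disc K = 349 and O_K = ℤ[(1+√349)/2].
Since gcd(257, 349) = 1 the prime 257 does not ramify.
Legendre symbol by Euler's criterion: (349/257) ≡ 349^128 ≡ 1 (mod 257), i.e. (349/257) = 1.
(349/257) = 1, so 257 splits.

257 splits in O_K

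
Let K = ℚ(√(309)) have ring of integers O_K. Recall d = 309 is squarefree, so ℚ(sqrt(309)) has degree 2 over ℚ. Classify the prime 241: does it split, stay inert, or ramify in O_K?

inert

d = 309 ≡ 1 (mod 4), so O_K = ℤ[(1+√309)/2] and disc(K) = d = 309.
Since gcd(241, 309) = 1 the prime 241 does not ramify.
Legendre symbol by Euler's criterion: (309/241) ≡ 309^120 ≡ 240 (mod 241), i.e. (309/241) = -1.
(309/241) = -1, so 241 is inert.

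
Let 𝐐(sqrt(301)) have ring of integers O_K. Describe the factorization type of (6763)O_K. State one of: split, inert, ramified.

inert

d = 301 ≡ 1 (mod 4), so O_K = ℤ[(1+√301)/2] and disc(K) = d = 301.
Since gcd(6763, 301) = 1 the prime 6763 does not ramify.
(301/6763) = 301^3381 mod 6763 = 6762, giving Legendre symbol -1.
Legendre symbol -1 ⇒ 6763 is inert.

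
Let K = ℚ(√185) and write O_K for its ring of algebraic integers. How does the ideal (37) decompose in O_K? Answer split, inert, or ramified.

185 mod 4 = 1, hence disc K = 185 and O_K = ℤ[(1+√185)/2].
37 divides disc(K) = 185, so 37 ramifies.

ramified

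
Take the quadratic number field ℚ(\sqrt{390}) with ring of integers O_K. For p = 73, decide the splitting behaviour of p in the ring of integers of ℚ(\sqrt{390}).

split — (73) = 𝔭₁𝔭₂ with 𝔭₁ ≠ 𝔭₂

Since 390 ≢ 1 mod 4, the ring of integers is ℤ[√390] with discriminant 4·390 = 1560.
73 ∤ 1560, so 73 is unramified.
Compute (390/73) via Euler: 25^((73-1)/2) mod 73 = 1, so (390/73) = 1.
Legendre symbol 1 ⇒ 73 is split.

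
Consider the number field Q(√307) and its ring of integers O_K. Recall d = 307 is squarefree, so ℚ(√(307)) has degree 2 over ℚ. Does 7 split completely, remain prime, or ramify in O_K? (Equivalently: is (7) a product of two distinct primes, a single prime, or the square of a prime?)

remains prime (inert)

d = 307 ≡ 3 (mod 4), so O_K = ℤ[√307] and disc(K) = 4d = 1228.
Since gcd(7, 1228) = 1 the prime 7 does not ramify.
Euler's criterion: 307^3 mod 7 = 6. Thus (307|7) = -1.
Legendre symbol -1 ⇒ 7 is inert.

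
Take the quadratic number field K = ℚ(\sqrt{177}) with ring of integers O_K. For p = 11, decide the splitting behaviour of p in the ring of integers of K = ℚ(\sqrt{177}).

split — (11) = 𝔭₁𝔭₂ with 𝔭₁ ≠ 𝔭₂

Since 177 ≡ 1 mod 4, the ring of integers is ℤ[(1+√177)/2] with discriminant 177.
11 ∤ 177, so 11 is unramified.
(177/11) = 1^5 mod 11 = 1, giving Legendre symbol 1.
(177/11) = 1, so 11 splits.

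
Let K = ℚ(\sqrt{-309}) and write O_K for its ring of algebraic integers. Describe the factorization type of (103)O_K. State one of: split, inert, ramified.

ramified — (103) = 𝔭²

-309 mod 4 = 3, hence disc K = 4·(-309) = -1236 and O_K = ℤ[√-309].
103 divides disc(K) = -1236, so 103 ramifies.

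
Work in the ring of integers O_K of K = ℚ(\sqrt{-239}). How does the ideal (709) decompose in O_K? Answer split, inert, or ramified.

remains prime (inert)

d = -239 ≡ 1 (mod 4), so O_K = ℤ[(1+√-239)/2] and disc(K) = d = -239.
Since gcd(709, -239) = 1 the prime 709 does not ramify.
Legendre symbol by Euler's criterion: (-239/709) ≡ (-239)^354 ≡ 708 (mod 709), i.e. (-239/709) = -1.
d is a non-residue mod p, hence 709 remains inert in O_K.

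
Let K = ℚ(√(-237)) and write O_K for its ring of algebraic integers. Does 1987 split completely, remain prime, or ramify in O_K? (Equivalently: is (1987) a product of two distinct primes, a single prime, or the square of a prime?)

split

-237 mod 4 = 3, hence disc K = 4·(-237) = -948 and O_K = ℤ[√-237].
1987 ∤ -948, so 1987 is unramified.
Legendre symbol by Euler's criterion: (-237/1987) ≡ (-237)^993 ≡ 1 (mod 1987), i.e. (-237/1987) = 1.
d is a quadratic residue mod p, hence 1987 splits in O_K.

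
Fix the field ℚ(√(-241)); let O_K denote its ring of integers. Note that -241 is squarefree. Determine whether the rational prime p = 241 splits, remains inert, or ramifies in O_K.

ramified

-241 mod 4 = 3, hence disc K = 4·(-241) = -964 and O_K = ℤ[√-241].
disc(K) = -964 = 241·(-4), so p = 241 is ramified.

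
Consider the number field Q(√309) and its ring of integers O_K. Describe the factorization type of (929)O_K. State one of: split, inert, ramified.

929 remains inert

309 mod 4 = 1, hence disc K = 309 and O_K = ℤ[(1+√309)/2].
disc(K) = 309 is not divisible by 929; 929 is unramified.
Euler's criterion: 309^464 mod 929 = 928. Thus (309|929) = -1.
(309/929) = -1, so 929 is inert.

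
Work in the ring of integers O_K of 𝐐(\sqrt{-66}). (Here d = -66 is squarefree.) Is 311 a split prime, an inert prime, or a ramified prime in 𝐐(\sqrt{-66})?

d = -66 ≡ 2 (mod 4), so O_K = ℤ[√-66] and disc(K) = 4d = -264.
311 ∤ -264, so 311 is unramified.
(-66/311) = 245^155 mod 311 = 1, giving Legendre symbol 1.
d is a quadratic residue mod p, hence 311 splits in O_K.

splits completely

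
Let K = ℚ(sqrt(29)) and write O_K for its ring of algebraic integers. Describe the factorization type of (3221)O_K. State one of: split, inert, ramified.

Since 29 ≡ 1 mod 4, the ring of integers is ℤ[(1+√29)/2] with discriminant 29.
disc(K) = 29 is not divisible by 3221; 3221 is unramified.
Euler's criterion: 29^1610 mod 3221 = 3220. Thus (29|3221) = -1.
d is a non-residue mod p, hence 3221 remains inert in O_K.

3221 remains inert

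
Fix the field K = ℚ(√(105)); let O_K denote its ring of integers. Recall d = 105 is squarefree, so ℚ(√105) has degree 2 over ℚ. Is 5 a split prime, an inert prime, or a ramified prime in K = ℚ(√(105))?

ramified — (5) = 𝔭²

Since 105 ≡ 1 mod 4, the ring of integers is ℤ[(1+√105)/2] with discriminant 105.
disc(K) = 105 = 5·21, so p = 5 is ramified.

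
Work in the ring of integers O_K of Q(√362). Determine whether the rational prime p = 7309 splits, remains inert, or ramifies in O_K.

split — (7309) = 𝔭₁𝔭₂ with 𝔭₁ ≠ 𝔭₂

362 mod 4 = 2, hence disc K = 4·362 = 1448 and O_K = ℤ[√362].
Since gcd(7309, 1448) = 1 the prime 7309 does not ramify.
Compute (362/7309) via Euler: 362^((7309-1)/2) mod 7309 = 1, so (362/7309) = 1.
(362/7309) = 1, so 7309 splits.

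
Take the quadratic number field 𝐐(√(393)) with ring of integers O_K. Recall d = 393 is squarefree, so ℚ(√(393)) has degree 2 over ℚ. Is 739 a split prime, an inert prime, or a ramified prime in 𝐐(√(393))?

split — (739) = 𝔭₁𝔭₂ with 𝔭₁ ≠ 𝔭₂

d = 393 ≡ 1 (mod 4), so O_K = ℤ[(1+√393)/2] and disc(K) = d = 393.
Since gcd(739, 393) = 1 the prime 739 does not ramify.
Euler's criterion: 393^369 mod 739 = 1. Thus (393|739) = 1.
d is a quadratic residue mod p, hence 739 splits in O_K.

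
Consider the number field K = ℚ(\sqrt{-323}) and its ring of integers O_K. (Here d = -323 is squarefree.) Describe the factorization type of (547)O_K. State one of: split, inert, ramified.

d = -323 ≡ 1 (mod 4), so O_K = ℤ[(1+√-323)/2] and disc(K) = d = -323.
disc(K) = -323 is not divisible by 547; 547 is unramified.
Euler's criterion: (-323)^273 mod 547 = 1. Thus (-323|547) = 1.
(-323/547) = 1, so 547 splits.

split — (547) = 𝔭₁𝔭₂ with 𝔭₁ ≠ 𝔭₂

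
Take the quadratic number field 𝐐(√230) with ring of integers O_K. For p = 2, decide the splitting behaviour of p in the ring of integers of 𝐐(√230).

Since 230 ≢ 1 mod 4, the ring of integers is ℤ[√230] with discriminant 4·230 = 920.
disc(K) = 920 = 2·460, so p = 2 is ramified.

ramifies in O_K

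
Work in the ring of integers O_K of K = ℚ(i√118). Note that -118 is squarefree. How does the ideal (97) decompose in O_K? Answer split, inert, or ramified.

Since -118 ≢ 1 mod 4, the ring of integers is ℤ[√-118] with discriminant 4·(-118) = -472.
disc(K) = -472 is not divisible by 97; 97 is unramified.
Legendre symbol by Euler's criterion: (-118/97) ≡ (-118)^48 ≡ 96 (mod 97), i.e. (-118/97) = -1.
d is a non-residue mod p, hence 97 remains inert in O_K.

p is inert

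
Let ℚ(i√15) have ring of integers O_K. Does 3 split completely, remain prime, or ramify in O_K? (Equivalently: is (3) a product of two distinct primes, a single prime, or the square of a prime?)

Since -15 ≡ 1 mod 4, the ring of integers is ℤ[(1+√-15)/2] with discriminant -15.
disc(K) = -15 = 3·(-5), so p = 3 is ramified.

p ramifies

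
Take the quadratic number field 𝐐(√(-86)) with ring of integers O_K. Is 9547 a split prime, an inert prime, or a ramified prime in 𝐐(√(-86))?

-86 mod 4 = 2, hence disc K = 4·(-86) = -344 and O_K = ℤ[√-86].
disc(K) = -344 is not divisible by 9547; 9547 is unramified.
(-86/9547) = 9461^4773 mod 9547 = 9546, giving Legendre symbol -1.
d is a non-residue mod p, hence 9547 remains inert in O_K.

inert — (9547) stays prime in O_K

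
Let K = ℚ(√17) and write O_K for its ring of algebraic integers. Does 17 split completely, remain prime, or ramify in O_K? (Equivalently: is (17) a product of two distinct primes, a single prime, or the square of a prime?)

ramifies in O_K

Since 17 ≡ 1 mod 4, the ring of integers is ℤ[(1+√17)/2] with discriminant 17.
disc(K) = 17 = 17·1, so p = 17 is ramified.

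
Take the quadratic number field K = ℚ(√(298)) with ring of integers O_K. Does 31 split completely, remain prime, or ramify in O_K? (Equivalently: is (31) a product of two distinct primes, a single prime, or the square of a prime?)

splits completely

d = 298 ≡ 2 (mod 4), so O_K = ℤ[√298] and disc(K) = 4d = 1192.
Since gcd(31, 1192) = 1 the prime 31 does not ramify.
Euler's criterion: 298^15 mod 31 = 1. Thus (298|31) = 1.
d is a quadratic residue mod p, hence 31 splits in O_K.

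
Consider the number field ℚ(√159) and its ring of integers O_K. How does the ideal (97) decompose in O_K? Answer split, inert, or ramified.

Since 159 ≢ 1 mod 4, the ring of integers is ℤ[√159] with discriminant 4·159 = 636.
disc(K) = 636 is not divisible by 97; 97 is unramified.
Legendre symbol by Euler's criterion: (159/97) ≡ 159^48 ≡ 1 (mod 97), i.e. (159/97) = 1.
d is a quadratic residue mod p, hence 97 splits in O_K.

splits completely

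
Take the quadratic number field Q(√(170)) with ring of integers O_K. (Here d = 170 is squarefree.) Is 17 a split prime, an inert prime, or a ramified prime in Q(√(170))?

p ramifies

Since 170 ≢ 1 mod 4, the ring of integers is ℤ[√170] with discriminant 4·170 = 680.
Ramification test: 17 | 680. The prime 17 ramifies in K.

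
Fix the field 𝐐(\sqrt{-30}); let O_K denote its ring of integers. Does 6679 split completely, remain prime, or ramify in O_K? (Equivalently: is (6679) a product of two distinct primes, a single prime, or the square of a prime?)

Since -30 ≢ 1 mod 4, the ring of integers is ℤ[√-30] with discriminant 4·(-30) = -120.
6679 ∤ -120, so 6679 is unramified.
Legendre symbol by Euler's criterion: (-30/6679) ≡ (-30)^3339 ≡ 1 (mod 6679), i.e. (-30/6679) = 1.
(-30/6679) = 1, so 6679 splits.

6679 splits in O_K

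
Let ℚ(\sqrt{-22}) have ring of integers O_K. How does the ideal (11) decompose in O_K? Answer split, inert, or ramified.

ramified

-22 mod 4 = 2, hence disc K = 4·(-22) = -88 and O_K = ℤ[√-22].
Ramification test: 11 | -88. The prime 11 ramifies in K.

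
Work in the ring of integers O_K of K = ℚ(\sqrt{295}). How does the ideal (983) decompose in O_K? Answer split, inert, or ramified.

d = 295 ≡ 3 (mod 4), so O_K = ℤ[√295] and disc(K) = 4d = 1180.
983 ∤ 1180, so 983 is unramified.
Legendre symbol by Euler's criterion: (295/983) ≡ 295^491 ≡ 982 (mod 983), i.e. (295/983) = -1.
Legendre symbol -1 ⇒ 983 is inert.

p is inert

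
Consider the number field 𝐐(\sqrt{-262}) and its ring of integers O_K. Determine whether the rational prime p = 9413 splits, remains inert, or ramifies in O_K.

Since -262 ≢ 1 mod 4, the ring of integers is ℤ[√-262] with discriminant 4·(-262) = -1048.
disc(K) = -1048 is not divisible by 9413; 9413 is unramified.
Euler's criterion: (-262)^4706 mod 9413 = 9412. Thus (-262|9413) = -1.
d is a non-residue mod p, hence 9413 remains inert in O_K.

inert — (9413) stays prime in O_K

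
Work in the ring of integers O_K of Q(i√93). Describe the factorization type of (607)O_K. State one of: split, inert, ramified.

p is inert

d = -93 ≡ 3 (mod 4), so O_K = ℤ[√-93] and disc(K) = 4d = -372.
disc(K) = -372 is not divisible by 607; 607 is unramified.
Legendre symbol by Euler's criterion: (-93/607) ≡ (-93)^303 ≡ 606 (mod 607), i.e. (-93/607) = -1.
d is a non-residue mod p, hence 607 remains inert in O_K.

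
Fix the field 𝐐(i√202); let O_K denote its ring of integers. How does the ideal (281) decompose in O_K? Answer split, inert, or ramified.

d = -202 ≡ 2 (mod 4), so O_K = ℤ[√-202] and disc(K) = 4d = -808.
disc(K) = -808 is not divisible by 281; 281 is unramified.
(-202/281) = 79^140 mod 281 = 1, giving Legendre symbol 1.
(-202/281) = 1, so 281 splits.

split — (281) = 𝔭₁𝔭₂ with 𝔭₁ ≠ 𝔭₂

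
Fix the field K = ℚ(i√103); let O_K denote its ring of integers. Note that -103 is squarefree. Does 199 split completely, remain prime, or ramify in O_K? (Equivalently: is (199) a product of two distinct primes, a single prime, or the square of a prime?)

Since -103 ≡ 1 mod 4, the ring of integers is ℤ[(1+√-103)/2] with discriminant -103.
Since gcd(199, -103) = 1 the prime 199 does not ramify.
(-103/199) = 96^99 mod 199 = 198, giving Legendre symbol -1.
Legendre symbol -1 ⇒ 199 is inert.

inert — (199) stays prime in O_K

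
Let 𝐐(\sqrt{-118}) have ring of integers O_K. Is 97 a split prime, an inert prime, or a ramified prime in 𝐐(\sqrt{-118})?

97 remains inert

Since -118 ≢ 1 mod 4, the ring of integers is ℤ[√-118] with discriminant 4·(-118) = -472.
disc(K) = -472 is not divisible by 97; 97 is unramified.
Compute (-118/97) via Euler: 76^((97-1)/2) mod 97 = 96, so (-118/97) = -1.
Legendre symbol -1 ⇒ 97 is inert.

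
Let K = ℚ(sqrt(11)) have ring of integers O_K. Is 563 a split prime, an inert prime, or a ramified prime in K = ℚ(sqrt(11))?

splits completely

11 mod 4 = 3, hence disc K = 4·11 = 44 and O_K = ℤ[√11].
disc(K) = 44 is not divisible by 563; 563 is unramified.
Euler's criterion: 11^281 mod 563 = 1. Thus (11|563) = 1.
d is a quadratic residue mod p, hence 563 splits in O_K.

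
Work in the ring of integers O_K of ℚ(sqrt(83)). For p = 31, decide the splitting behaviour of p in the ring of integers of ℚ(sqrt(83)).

remains prime (inert)

83 mod 4 = 3, hence disc K = 4·83 = 332 and O_K = ℤ[√83].
31 ∤ 332, so 31 is unramified.
Compute (83/31) via Euler: 21^((31-1)/2) mod 31 = 30, so (83/31) = -1.
Legendre symbol -1 ⇒ 31 is inert.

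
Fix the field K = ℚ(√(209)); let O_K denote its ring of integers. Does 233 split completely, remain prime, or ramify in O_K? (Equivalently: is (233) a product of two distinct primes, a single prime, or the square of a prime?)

remains prime (inert)

209 mod 4 = 1, hence disc K = 209 and O_K = ℤ[(1+√209)/2].
233 ∤ 209, so 233 is unramified.
(209/233) = 209^116 mod 233 = 232, giving Legendre symbol -1.
d is a non-residue mod p, hence 233 remains inert in O_K.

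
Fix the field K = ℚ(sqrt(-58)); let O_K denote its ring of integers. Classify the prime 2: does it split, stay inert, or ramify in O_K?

2 is ramified

-58 mod 4 = 2, hence disc K = 4·(-58) = -232 and O_K = ℤ[√-58].
disc(K) = -232 = 2·(-116), so p = 2 is ramified.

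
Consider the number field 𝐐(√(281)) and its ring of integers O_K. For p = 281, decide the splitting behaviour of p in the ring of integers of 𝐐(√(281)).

ramified — (281) = 𝔭²

d = 281 ≡ 1 (mod 4), so O_K = ℤ[(1+√281)/2] and disc(K) = d = 281.
281 divides disc(K) = 281, so 281 ramifies.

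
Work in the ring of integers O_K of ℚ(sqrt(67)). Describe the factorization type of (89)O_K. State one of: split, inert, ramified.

split

d = 67 ≡ 3 (mod 4), so O_K = ℤ[√67] and disc(K) = 4d = 268.
89 ∤ 268, so 89 is unramified.
Compute (67/89) via Euler: 67^((89-1)/2) mod 89 = 1, so (67/89) = 1.
Legendre symbol 1 ⇒ 89 is split.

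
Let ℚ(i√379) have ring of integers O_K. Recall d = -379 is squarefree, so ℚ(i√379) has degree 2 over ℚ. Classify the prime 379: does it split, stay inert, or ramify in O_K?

-379 mod 4 = 1, hence disc K = -379 and O_K = ℤ[(1+√-379)/2].
disc(K) = -379 = 379·(-1), so p = 379 is ramified.

ramified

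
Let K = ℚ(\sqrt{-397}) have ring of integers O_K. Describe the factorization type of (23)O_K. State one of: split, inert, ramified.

d = -397 ≡ 3 (mod 4), so O_K = ℤ[√-397] and disc(K) = 4d = -1588.
disc(K) = -1588 is not divisible by 23; 23 is unramified.
Euler's criterion: (-397)^11 mod 23 = 22. Thus (-397|23) = -1.
(-397/23) = -1, so 23 is inert.

23 remains inert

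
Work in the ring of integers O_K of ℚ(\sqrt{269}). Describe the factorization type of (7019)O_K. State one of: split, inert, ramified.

Since 269 ≡ 1 mod 4, the ring of integers is ℤ[(1+√269)/2] with discriminant 269.
disc(K) = 269 is not divisible by 7019; 7019 is unramified.
Compute (269/7019) via Euler: 269^((7019-1)/2) mod 7019 = 1, so (269/7019) = 1.
Legendre symbol 1 ⇒ 7019 is split.

splits completely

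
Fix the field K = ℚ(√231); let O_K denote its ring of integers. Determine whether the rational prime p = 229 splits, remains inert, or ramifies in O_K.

d = 231 ≡ 3 (mod 4), so O_K = ℤ[√231] and disc(K) = 4d = 924.
229 ∤ 924, so 229 is unramified.
(231/229) = 2^114 mod 229 = 228, giving Legendre symbol -1.
Legendre symbol -1 ⇒ 229 is inert.

remains prime (inert)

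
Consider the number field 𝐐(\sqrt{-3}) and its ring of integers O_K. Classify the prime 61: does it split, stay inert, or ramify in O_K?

-3 mod 4 = 1, hence disc K = -3 and O_K = ℤ[(1+√-3)/2].
Since gcd(61, -3) = 1 the prime 61 does not ramify.
Legendre symbol by Euler's criterion: (-3/61) ≡ (-3)^30 ≡ 1 (mod 61), i.e. (-3/61) = 1.
d is a quadratic residue mod p, hence 61 splits in O_K.

split — (61) = 𝔭₁𝔭₂ with 𝔭₁ ≠ 𝔭₂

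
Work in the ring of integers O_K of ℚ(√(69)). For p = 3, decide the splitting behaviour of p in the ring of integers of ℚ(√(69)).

p ramifies

69 mod 4 = 1, hence disc K = 69 and O_K = ℤ[(1+√69)/2].
disc(K) = 69 = 3·23, so p = 3 is ramified.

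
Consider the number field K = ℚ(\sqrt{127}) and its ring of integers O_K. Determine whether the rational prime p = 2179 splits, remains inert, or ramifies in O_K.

Since 127 ≢ 1 mod 4, the ring of integers is ℤ[√127] with discriminant 4·127 = 508.
disc(K) = 508 is not divisible by 2179; 2179 is unramified.
Legendre symbol by Euler's criterion: (127/2179) ≡ 127^1089 ≡ 1 (mod 2179), i.e. (127/2179) = 1.
d is a quadratic residue mod p, hence 2179 splits in O_K.

p splits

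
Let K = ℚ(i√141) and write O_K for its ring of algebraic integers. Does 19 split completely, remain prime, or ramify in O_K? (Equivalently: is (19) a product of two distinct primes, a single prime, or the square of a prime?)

split

-141 mod 4 = 3, hence disc K = 4·(-141) = -564 and O_K = ℤ[√-141].
Since gcd(19, -564) = 1 the prime 19 does not ramify.
Compute (-141/19) via Euler: 11^((19-1)/2) mod 19 = 1, so (-141/19) = 1.
d is a quadratic residue mod p, hence 19 splits in O_K.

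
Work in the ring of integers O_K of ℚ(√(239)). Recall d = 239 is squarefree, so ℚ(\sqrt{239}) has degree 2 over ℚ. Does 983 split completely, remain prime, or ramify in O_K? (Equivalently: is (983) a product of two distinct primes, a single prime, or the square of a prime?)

Since 239 ≢ 1 mod 4, the ring of integers is ℤ[√239] with discriminant 4·239 = 956.
disc(K) = 956 is not divisible by 983; 983 is unramified.
Legendre symbol by Euler's criterion: (239/983) ≡ 239^491 ≡ 982 (mod 983), i.e. (239/983) = -1.
d is a non-residue mod p, hence 983 remains inert in O_K.

p is inert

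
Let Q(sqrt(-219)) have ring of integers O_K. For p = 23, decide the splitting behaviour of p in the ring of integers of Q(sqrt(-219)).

p is inert

-219 mod 4 = 1, hence disc K = -219 and O_K = ℤ[(1+√-219)/2].
disc(K) = -219 is not divisible by 23; 23 is unramified.
Compute (-219/23) via Euler: 11^((23-1)/2) mod 23 = 22, so (-219/23) = -1.
(-219/23) = -1, so 23 is inert.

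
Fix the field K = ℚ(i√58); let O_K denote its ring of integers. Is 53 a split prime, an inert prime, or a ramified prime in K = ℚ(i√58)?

inert — (53) stays prime in O_K

Since -58 ≢ 1 mod 4, the ring of integers is ℤ[√-58] with discriminant 4·(-58) = -232.
53 ∤ -232, so 53 is unramified.
Compute (-58/53) via Euler: 48^((53-1)/2) mod 53 = 52, so (-58/53) = -1.
Legendre symbol -1 ⇒ 53 is inert.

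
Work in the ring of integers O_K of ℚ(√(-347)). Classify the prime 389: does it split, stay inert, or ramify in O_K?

-347 mod 4 = 1, hence disc K = -347 and O_K = ℤ[(1+√-347)/2].
disc(K) = -347 is not divisible by 389; 389 is unramified.
Euler's criterion: (-347)^194 mod 389 = 1. Thus (-347|389) = 1.
Legendre symbol 1 ⇒ 389 is split.

split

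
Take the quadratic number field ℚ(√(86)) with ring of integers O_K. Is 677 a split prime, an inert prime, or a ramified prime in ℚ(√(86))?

677 splits in O_K

86 mod 4 = 2, hence disc K = 4·86 = 344 and O_K = ℤ[√86].
677 ∤ 344, so 677 is unramified.
Legendre symbol by Euler's criterion: (86/677) ≡ 86^338 ≡ 1 (mod 677), i.e. (86/677) = 1.
d is a quadratic residue mod p, hence 677 splits in O_K.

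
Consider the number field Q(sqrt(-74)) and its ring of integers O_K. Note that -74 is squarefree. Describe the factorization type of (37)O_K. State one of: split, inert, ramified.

d = -74 ≡ 2 (mod 4), so O_K = ℤ[√-74] and disc(K) = 4d = -296.
Ramification test: 37 | -296. The prime 37 ramifies in K.

p ramifies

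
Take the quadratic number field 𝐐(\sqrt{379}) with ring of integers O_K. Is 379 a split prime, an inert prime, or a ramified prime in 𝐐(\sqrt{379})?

d = 379 ≡ 3 (mod 4), so O_K = ℤ[√379] and disc(K) = 4d = 1516.
379 divides disc(K) = 1516, so 379 ramifies.

p ramifies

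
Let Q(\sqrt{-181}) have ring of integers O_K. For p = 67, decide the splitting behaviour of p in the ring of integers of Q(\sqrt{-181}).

p is inert

Since -181 ≢ 1 mod 4, the ring of integers is ℤ[√-181] with discriminant 4·(-181) = -724.
Since gcd(67, -724) = 1 the prime 67 does not ramify.
Euler's criterion: (-181)^33 mod 67 = 66. Thus (-181|67) = -1.
(-181/67) = -1, so 67 is inert.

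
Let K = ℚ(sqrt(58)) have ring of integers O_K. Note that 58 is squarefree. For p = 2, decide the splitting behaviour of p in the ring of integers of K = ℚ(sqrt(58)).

2 is ramified

Since 58 ≢ 1 mod 4, the ring of integers is ℤ[√58] with discriminant 4·58 = 232.
Ramification test: 2 | 232. The prime 2 ramifies in K.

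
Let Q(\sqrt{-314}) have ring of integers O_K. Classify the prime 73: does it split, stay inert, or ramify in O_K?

73 remains inert

Since -314 ≢ 1 mod 4, the ring of integers is ℤ[√-314] with discriminant 4·(-314) = -1256.
73 ∤ -1256, so 73 is unramified.
Euler's criterion: (-314)^36 mod 73 = 72. Thus (-314|73) = -1.
Legendre symbol -1 ⇒ 73 is inert.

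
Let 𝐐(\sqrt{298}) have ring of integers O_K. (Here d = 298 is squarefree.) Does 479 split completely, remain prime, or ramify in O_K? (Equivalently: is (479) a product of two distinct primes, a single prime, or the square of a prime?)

Since 298 ≢ 1 mod 4, the ring of integers is ℤ[√298] with discriminant 4·298 = 1192.
Since gcd(479, 1192) = 1 the prime 479 does not ramify.
Legendre symbol by Euler's criterion: (298/479) ≡ 298^239 ≡ 478 (mod 479), i.e. (298/479) = -1.
(298/479) = -1, so 479 is inert.

inert — (479) stays prime in O_K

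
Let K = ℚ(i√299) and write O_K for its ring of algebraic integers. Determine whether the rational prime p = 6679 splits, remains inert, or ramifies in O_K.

p splits

-299 mod 4 = 1, hence disc K = -299 and O_K = ℤ[(1+√-299)/2].
Since gcd(6679, -299) = 1 the prime 6679 does not ramify.
Compute (-299/6679) via Euler: 6380^((6679-1)/2) mod 6679 = 1, so (-299/6679) = 1.
Legendre symbol 1 ⇒ 6679 is split.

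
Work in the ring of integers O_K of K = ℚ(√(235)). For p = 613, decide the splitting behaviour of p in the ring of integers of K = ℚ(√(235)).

Since 235 ≢ 1 mod 4, the ring of integers is ℤ[√235] with discriminant 4·235 = 940.
disc(K) = 940 is not divisible by 613; 613 is unramified.
Euler's criterion: 235^306 mod 613 = 612. Thus (235|613) = -1.
d is a non-residue mod p, hence 613 remains inert in O_K.

inert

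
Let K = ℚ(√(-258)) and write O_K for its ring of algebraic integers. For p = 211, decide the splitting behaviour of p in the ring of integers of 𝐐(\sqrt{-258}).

211 remains inert

d = -258 ≡ 2 (mod 4), so O_K = ℤ[√-258] and disc(K) = 4d = -1032.
Since gcd(211, -1032) = 1 the prime 211 does not ramify.
(-258/211) = 164^105 mod 211 = 210, giving Legendre symbol -1.
d is a non-residue mod p, hence 211 remains inert in O_K.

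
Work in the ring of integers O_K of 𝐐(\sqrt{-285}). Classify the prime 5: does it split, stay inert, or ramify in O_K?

d = -285 ≡ 3 (mod 4), so O_K = ℤ[√-285] and disc(K) = 4d = -1140.
disc(K) = -1140 = 5·(-228), so p = 5 is ramified.

5 is ramified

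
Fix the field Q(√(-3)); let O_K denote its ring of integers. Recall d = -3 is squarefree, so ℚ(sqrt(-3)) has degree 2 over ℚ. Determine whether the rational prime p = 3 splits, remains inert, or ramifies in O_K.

p ramifies

Since -3 ≡ 1 mod 4, the ring of integers is ℤ[(1+√-3)/2] with discriminant -3.
Ramification test: 3 | -3. The prime 3 ramifies in K.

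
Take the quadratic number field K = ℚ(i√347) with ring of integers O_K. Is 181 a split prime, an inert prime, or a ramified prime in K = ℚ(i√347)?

d = -347 ≡ 1 (mod 4), so O_K = ℤ[(1+√-347)/2] and disc(K) = d = -347.
disc(K) = -347 is not divisible by 181; 181 is unramified.
Compute (-347/181) via Euler: 15^((181-1)/2) mod 181 = 1, so (-347/181) = 1.
d is a quadratic residue mod p, hence 181 splits in O_K.

split — (181) = 𝔭₁𝔭₂ with 𝔭₁ ≠ 𝔭₂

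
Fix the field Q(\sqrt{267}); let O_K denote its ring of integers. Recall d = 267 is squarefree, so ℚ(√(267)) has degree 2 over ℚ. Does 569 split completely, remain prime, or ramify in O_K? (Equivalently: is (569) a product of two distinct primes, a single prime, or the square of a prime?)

split

267 mod 4 = 3, hence disc K = 4·267 = 1068 and O_K = ℤ[√267].
Since gcd(569, 1068) = 1 the prime 569 does not ramify.
Euler's criterion: 267^284 mod 569 = 1. Thus (267|569) = 1.
(267/569) = 1, so 569 splits.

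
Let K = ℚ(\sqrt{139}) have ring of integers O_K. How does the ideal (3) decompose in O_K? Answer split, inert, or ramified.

split

139 mod 4 = 3, hence disc K = 4·139 = 556 and O_K = ℤ[√139].
Since gcd(3, 556) = 1 the prime 3 does not ramify.
(139/3) = 1^1 mod 3 = 1, giving Legendre symbol 1.
Legendre symbol 1 ⇒ 3 is split.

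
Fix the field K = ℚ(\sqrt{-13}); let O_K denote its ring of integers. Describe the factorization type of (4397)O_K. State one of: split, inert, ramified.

split

-13 mod 4 = 3, hence disc K = 4·(-13) = -52 and O_K = ℤ[√-13].
4397 ∤ -52, so 4397 is unramified.
Legendre symbol by Euler's criterion: (-13/4397) ≡ (-13)^2198 ≡ 1 (mod 4397), i.e. (-13/4397) = 1.
Legendre symbol 1 ⇒ 4397 is split.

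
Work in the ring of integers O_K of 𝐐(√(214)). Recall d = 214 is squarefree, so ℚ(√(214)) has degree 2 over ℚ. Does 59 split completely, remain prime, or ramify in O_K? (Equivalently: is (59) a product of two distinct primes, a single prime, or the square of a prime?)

inert

d = 214 ≡ 2 (mod 4), so O_K = ℤ[√214] and disc(K) = 4d = 856.
Since gcd(59, 856) = 1 the prime 59 does not ramify.
Compute (214/59) via Euler: 37^((59-1)/2) mod 59 = 58, so (214/59) = -1.
(214/59) = -1, so 59 is inert.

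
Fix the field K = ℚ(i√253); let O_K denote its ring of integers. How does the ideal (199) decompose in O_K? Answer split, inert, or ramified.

split — (199) = 𝔭₁𝔭₂ with 𝔭₁ ≠ 𝔭₂

Since -253 ≢ 1 mod 4, the ring of integers is ℤ[√-253] with discriminant 4·(-253) = -1012.
199 ∤ -1012, so 199 is unramified.
(-253/199) = 145^99 mod 199 = 1, giving Legendre symbol 1.
Legendre symbol 1 ⇒ 199 is split.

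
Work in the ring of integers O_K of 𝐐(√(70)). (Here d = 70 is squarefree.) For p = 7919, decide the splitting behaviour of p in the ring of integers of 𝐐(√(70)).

inert — (7919) stays prime in O_K

70 mod 4 = 2, hence disc K = 4·70 = 280 and O_K = ℤ[√70].
disc(K) = 280 is not divisible by 7919; 7919 is unramified.
Euler's criterion: 70^3959 mod 7919 = 7918. Thus (70|7919) = -1.
(70/7919) = -1, so 7919 is inert.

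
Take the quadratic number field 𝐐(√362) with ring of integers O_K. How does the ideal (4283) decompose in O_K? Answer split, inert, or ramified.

splits completely

362 mod 4 = 2, hence disc K = 4·362 = 1448 and O_K = ℤ[√362].
Since gcd(4283, 1448) = 1 the prime 4283 does not ramify.
Euler's criterion: 362^2141 mod 4283 = 1. Thus (362|4283) = 1.
Legendre symbol 1 ⇒ 4283 is split.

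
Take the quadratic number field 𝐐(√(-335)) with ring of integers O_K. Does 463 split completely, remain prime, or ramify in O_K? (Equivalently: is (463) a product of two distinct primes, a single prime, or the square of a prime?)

split — (463) = 𝔭₁𝔭₂ with 𝔭₁ ≠ 𝔭₂

Since -335 ≡ 1 mod 4, the ring of integers is ℤ[(1+√-335)/2] with discriminant -335.
463 ∤ -335, so 463 is unramified.
(-335/463) = 128^231 mod 463 = 1, giving Legendre symbol 1.
Legendre symbol 1 ⇒ 463 is split.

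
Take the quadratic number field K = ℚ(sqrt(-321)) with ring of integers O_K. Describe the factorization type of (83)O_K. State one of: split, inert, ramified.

split

Since -321 ≢ 1 mod 4, the ring of integers is ℤ[√-321] with discriminant 4·(-321) = -1284.
Since gcd(83, -1284) = 1 the prime 83 does not ramify.
(-321/83) = 11^41 mod 83 = 1, giving Legendre symbol 1.
Legendre symbol 1 ⇒ 83 is split.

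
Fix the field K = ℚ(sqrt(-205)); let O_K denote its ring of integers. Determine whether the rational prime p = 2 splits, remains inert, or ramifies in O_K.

-205 mod 4 = 3, hence disc K = 4·(-205) = -820 and O_K = ℤ[√-205].
2 divides disc(K) = -820, so 2 ramifies.

p ramifies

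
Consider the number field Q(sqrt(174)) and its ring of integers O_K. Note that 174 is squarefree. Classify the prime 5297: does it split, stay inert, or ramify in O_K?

split

Since 174 ≢ 1 mod 4, the ring of integers is ℤ[√174] with discriminant 4·174 = 696.
5297 ∤ 696, so 5297 is unramified.
(174/5297) = 174^2648 mod 5297 = 1, giving Legendre symbol 1.
d is a quadratic residue mod p, hence 5297 splits in O_K.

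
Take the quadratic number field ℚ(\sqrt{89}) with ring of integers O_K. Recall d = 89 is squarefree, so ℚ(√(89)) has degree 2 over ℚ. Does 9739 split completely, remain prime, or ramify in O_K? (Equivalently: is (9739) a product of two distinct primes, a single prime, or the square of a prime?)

9739 remains inert

89 mod 4 = 1, hence disc K = 89 and O_K = ℤ[(1+√89)/2].
9739 ∤ 89, so 9739 is unramified.
Legendre symbol by Euler's criterion: (89/9739) ≡ 89^4869 ≡ 9738 (mod 9739), i.e. (89/9739) = -1.
Legendre symbol -1 ⇒ 9739 is inert.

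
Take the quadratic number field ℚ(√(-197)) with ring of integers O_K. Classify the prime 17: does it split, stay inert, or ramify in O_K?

d = -197 ≡ 3 (mod 4), so O_K = ℤ[√-197] and disc(K) = 4d = -788.
Since gcd(17, -788) = 1 the prime 17 does not ramify.
(-197/17) = 7^8 mod 17 = 16, giving Legendre symbol -1.
Legendre symbol -1 ⇒ 17 is inert.

remains prime (inert)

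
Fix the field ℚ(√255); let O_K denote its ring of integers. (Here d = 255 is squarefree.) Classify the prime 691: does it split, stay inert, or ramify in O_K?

split — (691) = 𝔭₁𝔭₂ with 𝔭₁ ≠ 𝔭₂

255 mod 4 = 3, hence disc K = 4·255 = 1020 and O_K = ℤ[√255].
disc(K) = 1020 is not divisible by 691; 691 is unramified.
(255/691) = 255^345 mod 691 = 1, giving Legendre symbol 1.
Legendre symbol 1 ⇒ 691 is split.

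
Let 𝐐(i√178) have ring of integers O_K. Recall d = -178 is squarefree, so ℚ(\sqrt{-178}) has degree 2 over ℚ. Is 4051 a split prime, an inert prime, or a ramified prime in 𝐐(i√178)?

remains prime (inert)

Since -178 ≢ 1 mod 4, the ring of integers is ℤ[√-178] with discriminant 4·(-178) = -712.
4051 ∤ -712, so 4051 is unramified.
Legendre symbol by Euler's criterion: (-178/4051) ≡ (-178)^2025 ≡ 4050 (mod 4051), i.e. (-178/4051) = -1.
(-178/4051) = -1, so 4051 is inert.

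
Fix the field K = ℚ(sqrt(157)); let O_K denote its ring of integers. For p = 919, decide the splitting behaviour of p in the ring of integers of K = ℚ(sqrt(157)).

919 remains inert

Since 157 ≡ 1 mod 4, the ring of integers is ℤ[(1+√157)/2] with discriminant 157.
disc(K) = 157 is not divisible by 919; 919 is unramified.
Euler's criterion: 157^459 mod 919 = 918. Thus (157|919) = -1.
(157/919) = -1, so 919 is inert.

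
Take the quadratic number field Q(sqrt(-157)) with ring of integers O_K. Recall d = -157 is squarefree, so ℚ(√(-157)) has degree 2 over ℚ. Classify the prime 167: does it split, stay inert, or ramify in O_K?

remains prime (inert)

-157 mod 4 = 3, hence disc K = 4·(-157) = -628 and O_K = ℤ[√-157].
Since gcd(167, -628) = 1 the prime 167 does not ramify.
Euler's criterion: (-157)^83 mod 167 = 166. Thus (-157|167) = -1.
d is a non-residue mod p, hence 167 remains inert in O_K.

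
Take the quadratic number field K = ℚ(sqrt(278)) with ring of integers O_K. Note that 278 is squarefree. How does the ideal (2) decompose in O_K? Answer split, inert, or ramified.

ramified

Since 278 ≢ 1 mod 4, the ring of integers is ℤ[√278] with discriminant 4·278 = 1112.
Ramification test: 2 | 1112. The prime 2 ramifies in K.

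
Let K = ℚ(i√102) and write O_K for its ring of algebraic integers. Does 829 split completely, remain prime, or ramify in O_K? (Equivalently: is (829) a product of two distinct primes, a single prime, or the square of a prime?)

inert — (829) stays prime in O_K

-102 mod 4 = 2, hence disc K = 4·(-102) = -408 and O_K = ℤ[√-102].
disc(K) = -408 is not divisible by 829; 829 is unramified.
Euler's criterion: (-102)^414 mod 829 = 828. Thus (-102|829) = -1.
d is a non-residue mod p, hence 829 remains inert in O_K.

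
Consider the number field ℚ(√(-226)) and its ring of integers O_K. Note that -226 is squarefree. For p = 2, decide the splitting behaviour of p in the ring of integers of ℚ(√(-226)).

-226 mod 4 = 2, hence disc K = 4·(-226) = -904 and O_K = ℤ[√-226].
2 divides disc(K) = -904, so 2 ramifies.

2 is ramified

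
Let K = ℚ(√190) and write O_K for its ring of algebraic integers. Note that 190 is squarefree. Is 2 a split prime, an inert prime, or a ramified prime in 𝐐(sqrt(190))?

ramified

190 mod 4 = 2, hence disc K = 4·190 = 760 and O_K = ℤ[√190].
2 divides disc(K) = 760, so 2 ramifies.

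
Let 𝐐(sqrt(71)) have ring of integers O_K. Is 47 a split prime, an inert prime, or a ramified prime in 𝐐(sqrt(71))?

47 splits in O_K

d = 71 ≡ 3 (mod 4), so O_K = ℤ[√71] and disc(K) = 4d = 284.
disc(K) = 284 is not divisible by 47; 47 is unramified.
(71/47) = 24^23 mod 47 = 1, giving Legendre symbol 1.
(71/47) = 1, so 47 splits.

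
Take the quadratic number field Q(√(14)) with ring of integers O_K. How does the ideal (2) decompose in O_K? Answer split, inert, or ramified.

p ramifies

d = 14 ≡ 2 (mod 4), so O_K = ℤ[√14] and disc(K) = 4d = 56.
2 divides disc(K) = 56, so 2 ramifies.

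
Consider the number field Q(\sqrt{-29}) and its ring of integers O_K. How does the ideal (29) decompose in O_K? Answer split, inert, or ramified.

ramified

-29 mod 4 = 3, hence disc K = 4·(-29) = -116 and O_K = ℤ[√-29].
Ramification test: 29 | -116. The prime 29 ramifies in K.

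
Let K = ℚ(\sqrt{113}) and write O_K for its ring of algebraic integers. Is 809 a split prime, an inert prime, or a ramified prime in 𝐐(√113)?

113 mod 4 = 1, hence disc K = 113 and O_K = ℤ[(1+√113)/2].
Since gcd(809, 113) = 1 the prime 809 does not ramify.
Legendre symbol by Euler's criterion: (113/809) ≡ 113^404 ≡ 1 (mod 809), i.e. (113/809) = 1.
(113/809) = 1, so 809 splits.

p splits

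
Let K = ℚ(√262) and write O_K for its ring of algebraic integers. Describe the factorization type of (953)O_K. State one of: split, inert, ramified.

split

d = 262 ≡ 2 (mod 4), so O_K = ℤ[√262] and disc(K) = 4d = 1048.
953 ∤ 1048, so 953 is unramified.
(262/953) = 262^476 mod 953 = 1, giving Legendre symbol 1.
Legendre symbol 1 ⇒ 953 is split.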